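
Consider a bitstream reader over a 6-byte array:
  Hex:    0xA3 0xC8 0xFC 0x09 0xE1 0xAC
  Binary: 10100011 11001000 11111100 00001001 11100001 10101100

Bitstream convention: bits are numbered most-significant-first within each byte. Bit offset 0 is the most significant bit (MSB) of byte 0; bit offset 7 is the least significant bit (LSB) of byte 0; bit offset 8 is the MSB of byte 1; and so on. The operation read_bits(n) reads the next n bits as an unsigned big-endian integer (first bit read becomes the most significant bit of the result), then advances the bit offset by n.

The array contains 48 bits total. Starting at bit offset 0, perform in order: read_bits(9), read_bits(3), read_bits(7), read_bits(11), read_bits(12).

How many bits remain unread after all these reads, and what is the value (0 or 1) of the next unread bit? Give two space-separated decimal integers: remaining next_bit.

Answer: 6 1

Derivation:
Read 1: bits[0:9] width=9 -> value=327 (bin 101000111); offset now 9 = byte 1 bit 1; 39 bits remain
Read 2: bits[9:12] width=3 -> value=4 (bin 100); offset now 12 = byte 1 bit 4; 36 bits remain
Read 3: bits[12:19] width=7 -> value=71 (bin 1000111); offset now 19 = byte 2 bit 3; 29 bits remain
Read 4: bits[19:30] width=11 -> value=1794 (bin 11100000010); offset now 30 = byte 3 bit 6; 18 bits remain
Read 5: bits[30:42] width=12 -> value=1926 (bin 011110000110); offset now 42 = byte 5 bit 2; 6 bits remain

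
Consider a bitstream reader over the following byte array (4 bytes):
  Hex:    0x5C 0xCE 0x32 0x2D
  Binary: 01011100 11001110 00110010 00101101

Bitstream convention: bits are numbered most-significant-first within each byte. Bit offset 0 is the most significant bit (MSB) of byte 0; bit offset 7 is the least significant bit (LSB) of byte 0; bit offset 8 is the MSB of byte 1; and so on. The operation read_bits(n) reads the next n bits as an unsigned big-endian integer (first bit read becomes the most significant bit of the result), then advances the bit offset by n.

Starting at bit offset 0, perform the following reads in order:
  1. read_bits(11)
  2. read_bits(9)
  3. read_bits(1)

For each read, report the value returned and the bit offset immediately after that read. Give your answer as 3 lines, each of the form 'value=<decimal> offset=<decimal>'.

Read 1: bits[0:11] width=11 -> value=742 (bin 01011100110); offset now 11 = byte 1 bit 3; 21 bits remain
Read 2: bits[11:20] width=9 -> value=227 (bin 011100011); offset now 20 = byte 2 bit 4; 12 bits remain
Read 3: bits[20:21] width=1 -> value=0 (bin 0); offset now 21 = byte 2 bit 5; 11 bits remain

Answer: value=742 offset=11
value=227 offset=20
value=0 offset=21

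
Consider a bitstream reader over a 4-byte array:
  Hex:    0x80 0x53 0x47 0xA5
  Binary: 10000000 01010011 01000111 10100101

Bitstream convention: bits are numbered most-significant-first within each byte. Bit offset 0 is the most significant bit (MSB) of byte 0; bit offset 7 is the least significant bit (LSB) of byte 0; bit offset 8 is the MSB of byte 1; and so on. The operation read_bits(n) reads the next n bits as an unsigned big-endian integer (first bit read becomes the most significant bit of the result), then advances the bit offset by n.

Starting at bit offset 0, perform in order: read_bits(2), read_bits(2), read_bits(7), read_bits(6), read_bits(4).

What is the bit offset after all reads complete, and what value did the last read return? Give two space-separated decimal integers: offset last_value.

Answer: 21 8

Derivation:
Read 1: bits[0:2] width=2 -> value=2 (bin 10); offset now 2 = byte 0 bit 2; 30 bits remain
Read 2: bits[2:4] width=2 -> value=0 (bin 00); offset now 4 = byte 0 bit 4; 28 bits remain
Read 3: bits[4:11] width=7 -> value=2 (bin 0000010); offset now 11 = byte 1 bit 3; 21 bits remain
Read 4: bits[11:17] width=6 -> value=38 (bin 100110); offset now 17 = byte 2 bit 1; 15 bits remain
Read 5: bits[17:21] width=4 -> value=8 (bin 1000); offset now 21 = byte 2 bit 5; 11 bits remain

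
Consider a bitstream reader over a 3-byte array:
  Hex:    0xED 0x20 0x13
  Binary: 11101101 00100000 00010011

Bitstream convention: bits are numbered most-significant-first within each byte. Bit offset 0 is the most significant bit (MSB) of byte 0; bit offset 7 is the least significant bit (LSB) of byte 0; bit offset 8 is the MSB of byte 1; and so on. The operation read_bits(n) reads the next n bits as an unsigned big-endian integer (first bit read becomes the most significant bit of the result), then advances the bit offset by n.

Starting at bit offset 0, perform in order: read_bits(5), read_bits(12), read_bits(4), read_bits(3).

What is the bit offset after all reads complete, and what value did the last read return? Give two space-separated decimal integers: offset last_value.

Answer: 24 3

Derivation:
Read 1: bits[0:5] width=5 -> value=29 (bin 11101); offset now 5 = byte 0 bit 5; 19 bits remain
Read 2: bits[5:17] width=12 -> value=2624 (bin 101001000000); offset now 17 = byte 2 bit 1; 7 bits remain
Read 3: bits[17:21] width=4 -> value=2 (bin 0010); offset now 21 = byte 2 bit 5; 3 bits remain
Read 4: bits[21:24] width=3 -> value=3 (bin 011); offset now 24 = byte 3 bit 0; 0 bits remain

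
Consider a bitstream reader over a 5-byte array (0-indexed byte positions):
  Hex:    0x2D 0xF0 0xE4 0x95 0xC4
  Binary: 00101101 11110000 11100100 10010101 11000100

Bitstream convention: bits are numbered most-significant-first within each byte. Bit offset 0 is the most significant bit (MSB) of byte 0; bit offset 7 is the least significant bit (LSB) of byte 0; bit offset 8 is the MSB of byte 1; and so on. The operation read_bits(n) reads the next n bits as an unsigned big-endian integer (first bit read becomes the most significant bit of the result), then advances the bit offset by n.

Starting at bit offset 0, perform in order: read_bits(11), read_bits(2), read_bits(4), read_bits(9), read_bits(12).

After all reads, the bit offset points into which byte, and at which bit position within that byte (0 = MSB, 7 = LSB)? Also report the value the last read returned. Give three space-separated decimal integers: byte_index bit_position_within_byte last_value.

Answer: 4 6 1393

Derivation:
Read 1: bits[0:11] width=11 -> value=367 (bin 00101101111); offset now 11 = byte 1 bit 3; 29 bits remain
Read 2: bits[11:13] width=2 -> value=2 (bin 10); offset now 13 = byte 1 bit 5; 27 bits remain
Read 3: bits[13:17] width=4 -> value=1 (bin 0001); offset now 17 = byte 2 bit 1; 23 bits remain
Read 4: bits[17:26] width=9 -> value=402 (bin 110010010); offset now 26 = byte 3 bit 2; 14 bits remain
Read 5: bits[26:38] width=12 -> value=1393 (bin 010101110001); offset now 38 = byte 4 bit 6; 2 bits remain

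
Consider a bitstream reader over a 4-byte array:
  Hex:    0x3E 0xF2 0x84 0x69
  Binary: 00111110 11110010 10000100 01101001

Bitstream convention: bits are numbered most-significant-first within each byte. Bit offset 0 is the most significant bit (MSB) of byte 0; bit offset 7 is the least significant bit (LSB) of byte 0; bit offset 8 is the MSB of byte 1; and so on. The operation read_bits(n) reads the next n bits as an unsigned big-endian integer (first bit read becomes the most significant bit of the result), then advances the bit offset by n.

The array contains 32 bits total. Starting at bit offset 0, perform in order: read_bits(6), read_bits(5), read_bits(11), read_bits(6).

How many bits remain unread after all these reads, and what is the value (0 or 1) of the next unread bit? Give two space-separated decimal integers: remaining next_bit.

Read 1: bits[0:6] width=6 -> value=15 (bin 001111); offset now 6 = byte 0 bit 6; 26 bits remain
Read 2: bits[6:11] width=5 -> value=23 (bin 10111); offset now 11 = byte 1 bit 3; 21 bits remain
Read 3: bits[11:22] width=11 -> value=1185 (bin 10010100001); offset now 22 = byte 2 bit 6; 10 bits remain
Read 4: bits[22:28] width=6 -> value=6 (bin 000110); offset now 28 = byte 3 bit 4; 4 bits remain

Answer: 4 1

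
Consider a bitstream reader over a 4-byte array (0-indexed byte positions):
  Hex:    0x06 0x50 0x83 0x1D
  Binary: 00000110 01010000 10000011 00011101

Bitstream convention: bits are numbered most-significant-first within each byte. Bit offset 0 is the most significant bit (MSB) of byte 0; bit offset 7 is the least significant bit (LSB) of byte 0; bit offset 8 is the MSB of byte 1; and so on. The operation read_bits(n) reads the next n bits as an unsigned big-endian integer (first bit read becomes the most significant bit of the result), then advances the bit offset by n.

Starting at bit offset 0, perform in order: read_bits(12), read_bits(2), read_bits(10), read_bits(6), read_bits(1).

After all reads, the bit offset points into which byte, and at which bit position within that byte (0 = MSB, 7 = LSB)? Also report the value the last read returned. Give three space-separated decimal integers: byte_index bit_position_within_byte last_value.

Read 1: bits[0:12] width=12 -> value=101 (bin 000001100101); offset now 12 = byte 1 bit 4; 20 bits remain
Read 2: bits[12:14] width=2 -> value=0 (bin 00); offset now 14 = byte 1 bit 6; 18 bits remain
Read 3: bits[14:24] width=10 -> value=131 (bin 0010000011); offset now 24 = byte 3 bit 0; 8 bits remain
Read 4: bits[24:30] width=6 -> value=7 (bin 000111); offset now 30 = byte 3 bit 6; 2 bits remain
Read 5: bits[30:31] width=1 -> value=0 (bin 0); offset now 31 = byte 3 bit 7; 1 bits remain

Answer: 3 7 0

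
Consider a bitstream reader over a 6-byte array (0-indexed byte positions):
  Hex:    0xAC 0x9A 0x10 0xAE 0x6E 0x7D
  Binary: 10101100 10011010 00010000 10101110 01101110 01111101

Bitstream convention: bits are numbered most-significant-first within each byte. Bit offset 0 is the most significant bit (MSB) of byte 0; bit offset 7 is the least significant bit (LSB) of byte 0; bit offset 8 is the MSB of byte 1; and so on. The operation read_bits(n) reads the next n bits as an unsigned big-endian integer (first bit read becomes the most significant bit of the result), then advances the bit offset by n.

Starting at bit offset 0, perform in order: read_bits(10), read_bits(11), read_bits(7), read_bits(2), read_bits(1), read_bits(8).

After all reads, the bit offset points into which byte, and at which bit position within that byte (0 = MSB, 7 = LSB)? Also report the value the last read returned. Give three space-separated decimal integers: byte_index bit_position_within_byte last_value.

Answer: 4 7 55

Derivation:
Read 1: bits[0:10] width=10 -> value=690 (bin 1010110010); offset now 10 = byte 1 bit 2; 38 bits remain
Read 2: bits[10:21] width=11 -> value=834 (bin 01101000010); offset now 21 = byte 2 bit 5; 27 bits remain
Read 3: bits[21:28] width=7 -> value=10 (bin 0001010); offset now 28 = byte 3 bit 4; 20 bits remain
Read 4: bits[28:30] width=2 -> value=3 (bin 11); offset now 30 = byte 3 bit 6; 18 bits remain
Read 5: bits[30:31] width=1 -> value=1 (bin 1); offset now 31 = byte 3 bit 7; 17 bits remain
Read 6: bits[31:39] width=8 -> value=55 (bin 00110111); offset now 39 = byte 4 bit 7; 9 bits remain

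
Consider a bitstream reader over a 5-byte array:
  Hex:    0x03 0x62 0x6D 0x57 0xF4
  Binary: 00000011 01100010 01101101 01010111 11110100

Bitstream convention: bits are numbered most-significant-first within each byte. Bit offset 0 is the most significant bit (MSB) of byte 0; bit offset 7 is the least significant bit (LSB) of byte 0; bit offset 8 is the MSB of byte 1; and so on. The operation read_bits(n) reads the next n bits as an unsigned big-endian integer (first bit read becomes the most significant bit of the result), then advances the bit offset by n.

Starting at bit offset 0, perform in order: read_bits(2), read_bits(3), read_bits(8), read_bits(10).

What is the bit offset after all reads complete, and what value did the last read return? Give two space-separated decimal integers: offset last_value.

Answer: 23 310

Derivation:
Read 1: bits[0:2] width=2 -> value=0 (bin 00); offset now 2 = byte 0 bit 2; 38 bits remain
Read 2: bits[2:5] width=3 -> value=0 (bin 000); offset now 5 = byte 0 bit 5; 35 bits remain
Read 3: bits[5:13] width=8 -> value=108 (bin 01101100); offset now 13 = byte 1 bit 5; 27 bits remain
Read 4: bits[13:23] width=10 -> value=310 (bin 0100110110); offset now 23 = byte 2 bit 7; 17 bits remain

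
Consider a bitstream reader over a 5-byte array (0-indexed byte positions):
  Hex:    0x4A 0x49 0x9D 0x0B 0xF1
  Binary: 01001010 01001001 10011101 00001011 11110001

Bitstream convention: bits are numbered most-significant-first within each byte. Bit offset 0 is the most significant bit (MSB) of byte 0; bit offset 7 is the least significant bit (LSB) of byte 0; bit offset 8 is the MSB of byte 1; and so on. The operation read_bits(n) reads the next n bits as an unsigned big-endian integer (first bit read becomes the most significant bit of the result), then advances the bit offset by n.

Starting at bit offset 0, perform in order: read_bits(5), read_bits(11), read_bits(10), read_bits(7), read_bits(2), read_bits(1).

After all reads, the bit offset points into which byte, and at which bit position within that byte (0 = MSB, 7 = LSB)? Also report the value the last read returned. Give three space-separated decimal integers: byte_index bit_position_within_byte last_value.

Answer: 4 4 1

Derivation:
Read 1: bits[0:5] width=5 -> value=9 (bin 01001); offset now 5 = byte 0 bit 5; 35 bits remain
Read 2: bits[5:16] width=11 -> value=585 (bin 01001001001); offset now 16 = byte 2 bit 0; 24 bits remain
Read 3: bits[16:26] width=10 -> value=628 (bin 1001110100); offset now 26 = byte 3 bit 2; 14 bits remain
Read 4: bits[26:33] width=7 -> value=23 (bin 0010111); offset now 33 = byte 4 bit 1; 7 bits remain
Read 5: bits[33:35] width=2 -> value=3 (bin 11); offset now 35 = byte 4 bit 3; 5 bits remain
Read 6: bits[35:36] width=1 -> value=1 (bin 1); offset now 36 = byte 4 bit 4; 4 bits remain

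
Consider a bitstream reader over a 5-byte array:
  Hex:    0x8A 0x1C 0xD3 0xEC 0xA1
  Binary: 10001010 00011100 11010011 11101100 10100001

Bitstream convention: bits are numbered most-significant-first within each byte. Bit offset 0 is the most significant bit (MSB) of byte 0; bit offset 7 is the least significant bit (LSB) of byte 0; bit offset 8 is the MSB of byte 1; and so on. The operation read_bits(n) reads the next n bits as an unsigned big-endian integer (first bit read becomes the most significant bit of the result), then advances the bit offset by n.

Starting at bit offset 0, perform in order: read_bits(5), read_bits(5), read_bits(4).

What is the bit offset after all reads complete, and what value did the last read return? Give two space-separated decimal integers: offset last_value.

Read 1: bits[0:5] width=5 -> value=17 (bin 10001); offset now 5 = byte 0 bit 5; 35 bits remain
Read 2: bits[5:10] width=5 -> value=8 (bin 01000); offset now 10 = byte 1 bit 2; 30 bits remain
Read 3: bits[10:14] width=4 -> value=7 (bin 0111); offset now 14 = byte 1 bit 6; 26 bits remain

Answer: 14 7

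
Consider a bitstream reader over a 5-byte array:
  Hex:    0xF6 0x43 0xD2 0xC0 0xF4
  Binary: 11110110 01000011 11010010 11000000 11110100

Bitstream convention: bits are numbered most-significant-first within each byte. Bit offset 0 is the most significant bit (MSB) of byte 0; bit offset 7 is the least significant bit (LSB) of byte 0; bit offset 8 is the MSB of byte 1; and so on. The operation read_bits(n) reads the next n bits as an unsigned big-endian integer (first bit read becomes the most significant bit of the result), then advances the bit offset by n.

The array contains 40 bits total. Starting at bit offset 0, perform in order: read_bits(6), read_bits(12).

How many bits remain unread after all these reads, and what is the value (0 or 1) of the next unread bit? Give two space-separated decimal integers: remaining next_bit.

Read 1: bits[0:6] width=6 -> value=61 (bin 111101); offset now 6 = byte 0 bit 6; 34 bits remain
Read 2: bits[6:18] width=12 -> value=2319 (bin 100100001111); offset now 18 = byte 2 bit 2; 22 bits remain

Answer: 22 0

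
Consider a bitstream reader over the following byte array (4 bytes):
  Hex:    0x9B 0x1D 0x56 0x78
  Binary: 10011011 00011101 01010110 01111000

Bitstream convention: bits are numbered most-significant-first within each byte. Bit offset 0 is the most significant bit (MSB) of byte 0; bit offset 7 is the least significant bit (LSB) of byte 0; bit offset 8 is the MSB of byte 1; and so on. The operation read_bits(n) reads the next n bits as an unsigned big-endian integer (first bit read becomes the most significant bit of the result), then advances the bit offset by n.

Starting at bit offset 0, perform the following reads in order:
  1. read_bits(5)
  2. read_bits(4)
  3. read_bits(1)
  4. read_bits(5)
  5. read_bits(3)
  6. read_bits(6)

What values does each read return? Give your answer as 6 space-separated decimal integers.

Answer: 19 6 0 14 5 22

Derivation:
Read 1: bits[0:5] width=5 -> value=19 (bin 10011); offset now 5 = byte 0 bit 5; 27 bits remain
Read 2: bits[5:9] width=4 -> value=6 (bin 0110); offset now 9 = byte 1 bit 1; 23 bits remain
Read 3: bits[9:10] width=1 -> value=0 (bin 0); offset now 10 = byte 1 bit 2; 22 bits remain
Read 4: bits[10:15] width=5 -> value=14 (bin 01110); offset now 15 = byte 1 bit 7; 17 bits remain
Read 5: bits[15:18] width=3 -> value=5 (bin 101); offset now 18 = byte 2 bit 2; 14 bits remain
Read 6: bits[18:24] width=6 -> value=22 (bin 010110); offset now 24 = byte 3 bit 0; 8 bits remain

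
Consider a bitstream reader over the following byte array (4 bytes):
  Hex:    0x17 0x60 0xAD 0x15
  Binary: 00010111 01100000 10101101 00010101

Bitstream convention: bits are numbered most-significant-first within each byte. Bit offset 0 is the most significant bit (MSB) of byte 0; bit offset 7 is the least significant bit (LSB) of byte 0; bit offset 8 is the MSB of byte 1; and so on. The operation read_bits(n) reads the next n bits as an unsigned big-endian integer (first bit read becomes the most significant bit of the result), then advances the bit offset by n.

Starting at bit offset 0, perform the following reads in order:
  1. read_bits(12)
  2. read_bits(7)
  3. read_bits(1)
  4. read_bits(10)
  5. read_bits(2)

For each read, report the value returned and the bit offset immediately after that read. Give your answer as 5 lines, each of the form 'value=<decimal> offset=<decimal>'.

Read 1: bits[0:12] width=12 -> value=374 (bin 000101110110); offset now 12 = byte 1 bit 4; 20 bits remain
Read 2: bits[12:19] width=7 -> value=5 (bin 0000101); offset now 19 = byte 2 bit 3; 13 bits remain
Read 3: bits[19:20] width=1 -> value=0 (bin 0); offset now 20 = byte 2 bit 4; 12 bits remain
Read 4: bits[20:30] width=10 -> value=837 (bin 1101000101); offset now 30 = byte 3 bit 6; 2 bits remain
Read 5: bits[30:32] width=2 -> value=1 (bin 01); offset now 32 = byte 4 bit 0; 0 bits remain

Answer: value=374 offset=12
value=5 offset=19
value=0 offset=20
value=837 offset=30
value=1 offset=32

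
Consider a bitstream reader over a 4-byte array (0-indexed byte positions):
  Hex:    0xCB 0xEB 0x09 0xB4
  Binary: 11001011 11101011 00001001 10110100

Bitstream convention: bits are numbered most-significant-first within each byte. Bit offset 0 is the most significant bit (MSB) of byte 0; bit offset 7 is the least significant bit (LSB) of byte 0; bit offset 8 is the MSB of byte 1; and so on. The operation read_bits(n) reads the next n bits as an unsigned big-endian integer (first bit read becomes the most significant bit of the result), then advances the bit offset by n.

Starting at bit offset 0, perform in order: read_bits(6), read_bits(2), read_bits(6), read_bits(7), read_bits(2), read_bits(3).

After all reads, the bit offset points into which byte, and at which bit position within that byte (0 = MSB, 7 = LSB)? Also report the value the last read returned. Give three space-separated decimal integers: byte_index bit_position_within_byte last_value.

Read 1: bits[0:6] width=6 -> value=50 (bin 110010); offset now 6 = byte 0 bit 6; 26 bits remain
Read 2: bits[6:8] width=2 -> value=3 (bin 11); offset now 8 = byte 1 bit 0; 24 bits remain
Read 3: bits[8:14] width=6 -> value=58 (bin 111010); offset now 14 = byte 1 bit 6; 18 bits remain
Read 4: bits[14:21] width=7 -> value=97 (bin 1100001); offset now 21 = byte 2 bit 5; 11 bits remain
Read 5: bits[21:23] width=2 -> value=0 (bin 00); offset now 23 = byte 2 bit 7; 9 bits remain
Read 6: bits[23:26] width=3 -> value=6 (bin 110); offset now 26 = byte 3 bit 2; 6 bits remain

Answer: 3 2 6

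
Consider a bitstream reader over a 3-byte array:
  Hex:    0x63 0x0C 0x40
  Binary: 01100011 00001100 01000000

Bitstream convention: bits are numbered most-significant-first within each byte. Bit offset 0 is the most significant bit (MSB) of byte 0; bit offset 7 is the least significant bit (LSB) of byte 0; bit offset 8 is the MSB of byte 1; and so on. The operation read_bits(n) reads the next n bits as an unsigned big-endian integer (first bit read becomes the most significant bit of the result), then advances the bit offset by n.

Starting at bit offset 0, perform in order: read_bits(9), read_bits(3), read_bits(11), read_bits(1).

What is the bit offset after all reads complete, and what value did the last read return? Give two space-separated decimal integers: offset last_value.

Read 1: bits[0:9] width=9 -> value=198 (bin 011000110); offset now 9 = byte 1 bit 1; 15 bits remain
Read 2: bits[9:12] width=3 -> value=0 (bin 000); offset now 12 = byte 1 bit 4; 12 bits remain
Read 3: bits[12:23] width=11 -> value=1568 (bin 11000100000); offset now 23 = byte 2 bit 7; 1 bits remain
Read 4: bits[23:24] width=1 -> value=0 (bin 0); offset now 24 = byte 3 bit 0; 0 bits remain

Answer: 24 0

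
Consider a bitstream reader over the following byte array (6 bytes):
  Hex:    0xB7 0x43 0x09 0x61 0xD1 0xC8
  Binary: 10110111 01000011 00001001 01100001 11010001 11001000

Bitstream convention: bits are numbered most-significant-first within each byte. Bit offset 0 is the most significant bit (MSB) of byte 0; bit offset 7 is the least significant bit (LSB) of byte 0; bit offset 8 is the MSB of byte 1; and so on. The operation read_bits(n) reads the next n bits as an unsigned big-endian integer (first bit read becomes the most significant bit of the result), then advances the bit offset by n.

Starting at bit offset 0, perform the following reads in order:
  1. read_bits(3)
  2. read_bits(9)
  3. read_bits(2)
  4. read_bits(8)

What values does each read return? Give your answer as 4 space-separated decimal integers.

Read 1: bits[0:3] width=3 -> value=5 (bin 101); offset now 3 = byte 0 bit 3; 45 bits remain
Read 2: bits[3:12] width=9 -> value=372 (bin 101110100); offset now 12 = byte 1 bit 4; 36 bits remain
Read 3: bits[12:14] width=2 -> value=0 (bin 00); offset now 14 = byte 1 bit 6; 34 bits remain
Read 4: bits[14:22] width=8 -> value=194 (bin 11000010); offset now 22 = byte 2 bit 6; 26 bits remain

Answer: 5 372 0 194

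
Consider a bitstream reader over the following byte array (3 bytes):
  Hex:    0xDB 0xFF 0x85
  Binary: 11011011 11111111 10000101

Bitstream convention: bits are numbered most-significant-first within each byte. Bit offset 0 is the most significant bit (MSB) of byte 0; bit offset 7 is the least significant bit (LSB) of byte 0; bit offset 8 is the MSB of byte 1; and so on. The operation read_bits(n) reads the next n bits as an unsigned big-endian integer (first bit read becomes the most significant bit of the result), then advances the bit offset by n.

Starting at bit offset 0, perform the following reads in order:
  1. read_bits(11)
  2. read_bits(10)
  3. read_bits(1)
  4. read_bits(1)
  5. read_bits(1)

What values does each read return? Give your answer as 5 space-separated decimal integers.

Read 1: bits[0:11] width=11 -> value=1759 (bin 11011011111); offset now 11 = byte 1 bit 3; 13 bits remain
Read 2: bits[11:21] width=10 -> value=1008 (bin 1111110000); offset now 21 = byte 2 bit 5; 3 bits remain
Read 3: bits[21:22] width=1 -> value=1 (bin 1); offset now 22 = byte 2 bit 6; 2 bits remain
Read 4: bits[22:23] width=1 -> value=0 (bin 0); offset now 23 = byte 2 bit 7; 1 bits remain
Read 5: bits[23:24] width=1 -> value=1 (bin 1); offset now 24 = byte 3 bit 0; 0 bits remain

Answer: 1759 1008 1 0 1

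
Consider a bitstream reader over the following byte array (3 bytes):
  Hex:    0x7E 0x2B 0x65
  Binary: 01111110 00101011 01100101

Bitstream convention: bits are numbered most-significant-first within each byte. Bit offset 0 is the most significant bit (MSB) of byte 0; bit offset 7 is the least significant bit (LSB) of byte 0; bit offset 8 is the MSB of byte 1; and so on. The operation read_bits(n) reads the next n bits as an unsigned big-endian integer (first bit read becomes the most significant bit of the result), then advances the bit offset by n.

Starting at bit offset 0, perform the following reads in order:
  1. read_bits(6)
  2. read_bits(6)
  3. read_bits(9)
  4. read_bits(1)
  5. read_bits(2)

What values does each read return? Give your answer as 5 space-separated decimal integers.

Read 1: bits[0:6] width=6 -> value=31 (bin 011111); offset now 6 = byte 0 bit 6; 18 bits remain
Read 2: bits[6:12] width=6 -> value=34 (bin 100010); offset now 12 = byte 1 bit 4; 12 bits remain
Read 3: bits[12:21] width=9 -> value=364 (bin 101101100); offset now 21 = byte 2 bit 5; 3 bits remain
Read 4: bits[21:22] width=1 -> value=1 (bin 1); offset now 22 = byte 2 bit 6; 2 bits remain
Read 5: bits[22:24] width=2 -> value=1 (bin 01); offset now 24 = byte 3 bit 0; 0 bits remain

Answer: 31 34 364 1 1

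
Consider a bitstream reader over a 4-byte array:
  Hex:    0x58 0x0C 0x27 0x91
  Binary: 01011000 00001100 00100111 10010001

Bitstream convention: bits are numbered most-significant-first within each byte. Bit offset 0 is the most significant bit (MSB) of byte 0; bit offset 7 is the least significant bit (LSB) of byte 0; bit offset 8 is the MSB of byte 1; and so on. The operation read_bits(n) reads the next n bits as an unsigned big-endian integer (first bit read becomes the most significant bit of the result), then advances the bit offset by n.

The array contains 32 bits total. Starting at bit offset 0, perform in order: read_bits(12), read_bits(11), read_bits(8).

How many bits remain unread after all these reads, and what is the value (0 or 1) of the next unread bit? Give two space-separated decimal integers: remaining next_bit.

Answer: 1 1

Derivation:
Read 1: bits[0:12] width=12 -> value=1408 (bin 010110000000); offset now 12 = byte 1 bit 4; 20 bits remain
Read 2: bits[12:23] width=11 -> value=1555 (bin 11000010011); offset now 23 = byte 2 bit 7; 9 bits remain
Read 3: bits[23:31] width=8 -> value=200 (bin 11001000); offset now 31 = byte 3 bit 7; 1 bits remain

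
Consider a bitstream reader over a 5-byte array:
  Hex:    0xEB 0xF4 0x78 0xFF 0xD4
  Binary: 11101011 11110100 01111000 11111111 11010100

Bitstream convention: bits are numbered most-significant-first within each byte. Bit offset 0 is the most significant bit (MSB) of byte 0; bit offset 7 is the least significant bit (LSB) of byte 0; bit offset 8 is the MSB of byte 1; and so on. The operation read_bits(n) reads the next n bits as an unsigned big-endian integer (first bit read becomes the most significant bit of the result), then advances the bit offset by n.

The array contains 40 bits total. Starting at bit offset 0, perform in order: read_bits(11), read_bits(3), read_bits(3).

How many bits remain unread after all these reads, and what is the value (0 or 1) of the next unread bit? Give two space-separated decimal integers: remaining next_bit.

Read 1: bits[0:11] width=11 -> value=1887 (bin 11101011111); offset now 11 = byte 1 bit 3; 29 bits remain
Read 2: bits[11:14] width=3 -> value=5 (bin 101); offset now 14 = byte 1 bit 6; 26 bits remain
Read 3: bits[14:17] width=3 -> value=0 (bin 000); offset now 17 = byte 2 bit 1; 23 bits remain

Answer: 23 1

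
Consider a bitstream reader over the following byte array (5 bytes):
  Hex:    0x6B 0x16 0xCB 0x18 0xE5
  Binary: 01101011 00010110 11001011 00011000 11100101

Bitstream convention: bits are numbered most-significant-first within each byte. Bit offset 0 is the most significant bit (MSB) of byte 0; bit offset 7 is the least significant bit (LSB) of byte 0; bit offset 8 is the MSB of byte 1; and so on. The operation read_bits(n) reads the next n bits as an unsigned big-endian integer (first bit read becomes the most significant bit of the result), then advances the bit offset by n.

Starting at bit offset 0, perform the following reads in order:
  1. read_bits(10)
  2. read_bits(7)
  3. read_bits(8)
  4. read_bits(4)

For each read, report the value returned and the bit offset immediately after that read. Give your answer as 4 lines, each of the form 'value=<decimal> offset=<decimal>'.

Read 1: bits[0:10] width=10 -> value=428 (bin 0110101100); offset now 10 = byte 1 bit 2; 30 bits remain
Read 2: bits[10:17] width=7 -> value=45 (bin 0101101); offset now 17 = byte 2 bit 1; 23 bits remain
Read 3: bits[17:25] width=8 -> value=150 (bin 10010110); offset now 25 = byte 3 bit 1; 15 bits remain
Read 4: bits[25:29] width=4 -> value=3 (bin 0011); offset now 29 = byte 3 bit 5; 11 bits remain

Answer: value=428 offset=10
value=45 offset=17
value=150 offset=25
value=3 offset=29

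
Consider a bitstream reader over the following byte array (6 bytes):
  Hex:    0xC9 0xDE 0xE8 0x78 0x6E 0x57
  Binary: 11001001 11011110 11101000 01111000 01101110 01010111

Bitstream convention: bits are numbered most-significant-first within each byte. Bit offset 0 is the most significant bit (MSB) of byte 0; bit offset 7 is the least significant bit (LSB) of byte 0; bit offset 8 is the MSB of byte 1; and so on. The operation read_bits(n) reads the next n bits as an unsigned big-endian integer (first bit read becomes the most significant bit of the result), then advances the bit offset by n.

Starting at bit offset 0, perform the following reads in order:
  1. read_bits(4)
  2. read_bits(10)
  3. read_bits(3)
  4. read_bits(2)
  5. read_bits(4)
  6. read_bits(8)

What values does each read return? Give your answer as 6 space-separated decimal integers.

Answer: 12 631 5 3 4 60

Derivation:
Read 1: bits[0:4] width=4 -> value=12 (bin 1100); offset now 4 = byte 0 bit 4; 44 bits remain
Read 2: bits[4:14] width=10 -> value=631 (bin 1001110111); offset now 14 = byte 1 bit 6; 34 bits remain
Read 3: bits[14:17] width=3 -> value=5 (bin 101); offset now 17 = byte 2 bit 1; 31 bits remain
Read 4: bits[17:19] width=2 -> value=3 (bin 11); offset now 19 = byte 2 bit 3; 29 bits remain
Read 5: bits[19:23] width=4 -> value=4 (bin 0100); offset now 23 = byte 2 bit 7; 25 bits remain
Read 6: bits[23:31] width=8 -> value=60 (bin 00111100); offset now 31 = byte 3 bit 7; 17 bits remain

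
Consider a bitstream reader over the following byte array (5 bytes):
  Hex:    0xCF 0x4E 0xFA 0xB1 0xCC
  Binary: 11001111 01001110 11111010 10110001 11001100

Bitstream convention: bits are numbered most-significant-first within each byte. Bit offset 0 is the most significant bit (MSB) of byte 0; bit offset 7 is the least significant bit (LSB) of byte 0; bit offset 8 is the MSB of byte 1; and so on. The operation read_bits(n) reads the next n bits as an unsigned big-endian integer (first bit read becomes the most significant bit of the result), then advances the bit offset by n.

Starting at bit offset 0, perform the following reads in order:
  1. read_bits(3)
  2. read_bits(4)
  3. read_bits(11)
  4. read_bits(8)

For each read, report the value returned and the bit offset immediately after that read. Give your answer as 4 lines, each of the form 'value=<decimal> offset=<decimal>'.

Answer: value=6 offset=3
value=7 offset=7
value=1339 offset=18
value=234 offset=26

Derivation:
Read 1: bits[0:3] width=3 -> value=6 (bin 110); offset now 3 = byte 0 bit 3; 37 bits remain
Read 2: bits[3:7] width=4 -> value=7 (bin 0111); offset now 7 = byte 0 bit 7; 33 bits remain
Read 3: bits[7:18] width=11 -> value=1339 (bin 10100111011); offset now 18 = byte 2 bit 2; 22 bits remain
Read 4: bits[18:26] width=8 -> value=234 (bin 11101010); offset now 26 = byte 3 bit 2; 14 bits remain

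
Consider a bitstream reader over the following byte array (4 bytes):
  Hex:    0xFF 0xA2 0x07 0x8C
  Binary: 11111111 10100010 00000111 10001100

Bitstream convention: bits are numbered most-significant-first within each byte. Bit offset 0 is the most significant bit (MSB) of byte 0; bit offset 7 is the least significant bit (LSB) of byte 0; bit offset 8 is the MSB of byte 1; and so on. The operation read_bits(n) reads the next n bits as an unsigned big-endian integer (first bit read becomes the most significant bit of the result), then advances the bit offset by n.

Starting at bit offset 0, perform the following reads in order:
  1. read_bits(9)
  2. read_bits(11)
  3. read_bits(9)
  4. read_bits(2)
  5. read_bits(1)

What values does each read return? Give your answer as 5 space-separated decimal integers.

Answer: 511 544 241 2 0

Derivation:
Read 1: bits[0:9] width=9 -> value=511 (bin 111111111); offset now 9 = byte 1 bit 1; 23 bits remain
Read 2: bits[9:20] width=11 -> value=544 (bin 01000100000); offset now 20 = byte 2 bit 4; 12 bits remain
Read 3: bits[20:29] width=9 -> value=241 (bin 011110001); offset now 29 = byte 3 bit 5; 3 bits remain
Read 4: bits[29:31] width=2 -> value=2 (bin 10); offset now 31 = byte 3 bit 7; 1 bits remain
Read 5: bits[31:32] width=1 -> value=0 (bin 0); offset now 32 = byte 4 bit 0; 0 bits remain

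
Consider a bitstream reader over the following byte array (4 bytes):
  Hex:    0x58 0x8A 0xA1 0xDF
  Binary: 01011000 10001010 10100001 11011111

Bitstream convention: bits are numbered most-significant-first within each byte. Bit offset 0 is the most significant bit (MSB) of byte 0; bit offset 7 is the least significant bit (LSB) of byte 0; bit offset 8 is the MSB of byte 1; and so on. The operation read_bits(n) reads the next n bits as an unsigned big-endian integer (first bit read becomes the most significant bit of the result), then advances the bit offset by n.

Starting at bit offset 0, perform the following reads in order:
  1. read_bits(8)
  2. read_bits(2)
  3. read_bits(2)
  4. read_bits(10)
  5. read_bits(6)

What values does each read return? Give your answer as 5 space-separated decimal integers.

Answer: 88 2 0 680 29

Derivation:
Read 1: bits[0:8] width=8 -> value=88 (bin 01011000); offset now 8 = byte 1 bit 0; 24 bits remain
Read 2: bits[8:10] width=2 -> value=2 (bin 10); offset now 10 = byte 1 bit 2; 22 bits remain
Read 3: bits[10:12] width=2 -> value=0 (bin 00); offset now 12 = byte 1 bit 4; 20 bits remain
Read 4: bits[12:22] width=10 -> value=680 (bin 1010101000); offset now 22 = byte 2 bit 6; 10 bits remain
Read 5: bits[22:28] width=6 -> value=29 (bin 011101); offset now 28 = byte 3 bit 4; 4 bits remain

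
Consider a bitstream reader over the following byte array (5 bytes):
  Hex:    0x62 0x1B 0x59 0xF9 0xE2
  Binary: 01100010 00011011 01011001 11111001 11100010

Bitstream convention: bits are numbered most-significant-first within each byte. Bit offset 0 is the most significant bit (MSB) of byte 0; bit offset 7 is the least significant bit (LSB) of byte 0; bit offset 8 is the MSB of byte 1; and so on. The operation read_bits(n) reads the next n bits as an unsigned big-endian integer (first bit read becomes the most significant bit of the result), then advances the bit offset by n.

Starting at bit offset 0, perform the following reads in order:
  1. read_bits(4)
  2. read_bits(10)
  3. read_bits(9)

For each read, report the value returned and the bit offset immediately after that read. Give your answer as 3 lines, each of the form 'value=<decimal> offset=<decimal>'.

Read 1: bits[0:4] width=4 -> value=6 (bin 0110); offset now 4 = byte 0 bit 4; 36 bits remain
Read 2: bits[4:14] width=10 -> value=134 (bin 0010000110); offset now 14 = byte 1 bit 6; 26 bits remain
Read 3: bits[14:23] width=9 -> value=428 (bin 110101100); offset now 23 = byte 2 bit 7; 17 bits remain

Answer: value=6 offset=4
value=134 offset=14
value=428 offset=23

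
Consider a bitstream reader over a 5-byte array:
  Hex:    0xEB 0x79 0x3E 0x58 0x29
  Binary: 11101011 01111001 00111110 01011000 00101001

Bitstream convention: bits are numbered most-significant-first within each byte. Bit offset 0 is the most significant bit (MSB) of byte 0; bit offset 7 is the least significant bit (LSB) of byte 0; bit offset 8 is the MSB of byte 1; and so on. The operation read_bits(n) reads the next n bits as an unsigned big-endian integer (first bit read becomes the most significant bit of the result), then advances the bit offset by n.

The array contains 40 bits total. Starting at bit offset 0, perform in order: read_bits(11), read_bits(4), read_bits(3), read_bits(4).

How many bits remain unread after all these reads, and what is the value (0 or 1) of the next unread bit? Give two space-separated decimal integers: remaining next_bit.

Read 1: bits[0:11] width=11 -> value=1883 (bin 11101011011); offset now 11 = byte 1 bit 3; 29 bits remain
Read 2: bits[11:15] width=4 -> value=12 (bin 1100); offset now 15 = byte 1 bit 7; 25 bits remain
Read 3: bits[15:18] width=3 -> value=4 (bin 100); offset now 18 = byte 2 bit 2; 22 bits remain
Read 4: bits[18:22] width=4 -> value=15 (bin 1111); offset now 22 = byte 2 bit 6; 18 bits remain

Answer: 18 1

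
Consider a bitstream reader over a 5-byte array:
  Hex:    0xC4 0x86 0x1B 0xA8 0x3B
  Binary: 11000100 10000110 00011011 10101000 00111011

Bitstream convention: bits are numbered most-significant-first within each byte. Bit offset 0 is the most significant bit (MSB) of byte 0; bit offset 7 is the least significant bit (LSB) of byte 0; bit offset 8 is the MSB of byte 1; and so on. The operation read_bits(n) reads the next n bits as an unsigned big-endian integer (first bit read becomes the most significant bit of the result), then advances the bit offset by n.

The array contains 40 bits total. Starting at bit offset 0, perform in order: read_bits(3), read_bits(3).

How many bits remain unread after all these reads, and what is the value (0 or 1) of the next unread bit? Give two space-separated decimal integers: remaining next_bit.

Read 1: bits[0:3] width=3 -> value=6 (bin 110); offset now 3 = byte 0 bit 3; 37 bits remain
Read 2: bits[3:6] width=3 -> value=1 (bin 001); offset now 6 = byte 0 bit 6; 34 bits remain

Answer: 34 0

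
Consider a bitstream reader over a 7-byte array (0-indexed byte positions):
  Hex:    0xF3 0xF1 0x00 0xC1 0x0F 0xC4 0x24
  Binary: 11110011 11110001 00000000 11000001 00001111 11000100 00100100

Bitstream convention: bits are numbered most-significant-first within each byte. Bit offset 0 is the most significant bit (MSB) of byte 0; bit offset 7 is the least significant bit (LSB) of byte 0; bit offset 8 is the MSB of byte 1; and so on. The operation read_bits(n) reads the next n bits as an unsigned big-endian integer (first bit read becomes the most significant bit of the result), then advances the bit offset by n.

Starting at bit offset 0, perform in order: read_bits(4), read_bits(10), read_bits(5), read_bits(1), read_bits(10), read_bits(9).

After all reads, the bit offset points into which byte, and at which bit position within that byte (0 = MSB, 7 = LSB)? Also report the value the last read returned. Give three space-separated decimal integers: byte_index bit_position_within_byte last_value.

Answer: 4 7 135

Derivation:
Read 1: bits[0:4] width=4 -> value=15 (bin 1111); offset now 4 = byte 0 bit 4; 52 bits remain
Read 2: bits[4:14] width=10 -> value=252 (bin 0011111100); offset now 14 = byte 1 bit 6; 42 bits remain
Read 3: bits[14:19] width=5 -> value=8 (bin 01000); offset now 19 = byte 2 bit 3; 37 bits remain
Read 4: bits[19:20] width=1 -> value=0 (bin 0); offset now 20 = byte 2 bit 4; 36 bits remain
Read 5: bits[20:30] width=10 -> value=48 (bin 0000110000); offset now 30 = byte 3 bit 6; 26 bits remain
Read 6: bits[30:39] width=9 -> value=135 (bin 010000111); offset now 39 = byte 4 bit 7; 17 bits remain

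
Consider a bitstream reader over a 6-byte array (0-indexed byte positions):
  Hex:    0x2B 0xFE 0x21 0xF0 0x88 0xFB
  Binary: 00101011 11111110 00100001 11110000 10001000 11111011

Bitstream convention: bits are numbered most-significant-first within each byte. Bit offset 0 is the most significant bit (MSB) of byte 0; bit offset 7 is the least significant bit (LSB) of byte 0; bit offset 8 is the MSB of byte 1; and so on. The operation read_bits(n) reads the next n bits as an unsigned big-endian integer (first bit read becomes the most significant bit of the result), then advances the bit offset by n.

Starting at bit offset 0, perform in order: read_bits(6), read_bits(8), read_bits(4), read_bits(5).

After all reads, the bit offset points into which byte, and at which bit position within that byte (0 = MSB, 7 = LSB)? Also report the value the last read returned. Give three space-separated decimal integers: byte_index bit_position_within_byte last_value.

Read 1: bits[0:6] width=6 -> value=10 (bin 001010); offset now 6 = byte 0 bit 6; 42 bits remain
Read 2: bits[6:14] width=8 -> value=255 (bin 11111111); offset now 14 = byte 1 bit 6; 34 bits remain
Read 3: bits[14:18] width=4 -> value=8 (bin 1000); offset now 18 = byte 2 bit 2; 30 bits remain
Read 4: bits[18:23] width=5 -> value=16 (bin 10000); offset now 23 = byte 2 bit 7; 25 bits remain

Answer: 2 7 16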